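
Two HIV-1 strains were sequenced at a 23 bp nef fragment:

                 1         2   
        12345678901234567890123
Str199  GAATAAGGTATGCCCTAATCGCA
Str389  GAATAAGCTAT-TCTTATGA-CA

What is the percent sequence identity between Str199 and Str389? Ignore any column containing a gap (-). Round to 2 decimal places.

71.43%

Excluding the 2 gap columns leaves 21 comparable sites.
Mismatches occur at site 8 (G↔C), site 13 (C↔T), site 15 (C↔T), site 18 (A↔T), site 19 (T↔G), site 20 (C↔A).
15 of the 21 comparable sites match, so the percent identity is 15/21 × 100 = 71.43%.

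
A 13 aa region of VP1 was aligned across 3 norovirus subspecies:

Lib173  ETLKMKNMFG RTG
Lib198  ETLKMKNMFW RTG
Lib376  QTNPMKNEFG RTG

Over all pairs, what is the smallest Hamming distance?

Pairwise Hamming distances:
  Lib173 vs Lib198: 1
  Lib173 vs Lib376: 4
  Lib198 vs Lib376: 5
The smallest is 1, between Lib173 and Lib198.

1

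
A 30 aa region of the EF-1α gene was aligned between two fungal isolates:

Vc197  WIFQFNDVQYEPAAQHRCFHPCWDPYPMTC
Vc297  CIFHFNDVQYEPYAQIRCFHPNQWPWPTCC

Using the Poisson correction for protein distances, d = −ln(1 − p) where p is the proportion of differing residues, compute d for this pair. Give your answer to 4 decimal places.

0.4055

The sequences differ at positions 1 (W/C), 4 (Q/H), 13 (A/Y), 16 (H/I), 22 (C/N), 23 (W/Q), 24 (D/W), 26 (Y/W), 28 (M/T), 29 (T/C).
p = 10/30 = 0.333333.
d = −ln(1 − 0.333333) = −ln(0.666667) = 0.4055.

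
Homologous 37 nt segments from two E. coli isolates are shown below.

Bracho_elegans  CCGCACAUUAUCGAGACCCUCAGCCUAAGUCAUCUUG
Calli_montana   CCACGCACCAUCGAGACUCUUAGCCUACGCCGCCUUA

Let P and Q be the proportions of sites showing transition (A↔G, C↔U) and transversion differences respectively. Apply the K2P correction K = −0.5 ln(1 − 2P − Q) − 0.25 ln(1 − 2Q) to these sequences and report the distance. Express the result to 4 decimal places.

Differing sites — 3:G/A (Ti); 5:A/G (Ti); 8:U/C (Ti); 9:U/C (Ti); 18:C/U (Ti); 21:C/U (Ti); 28:A/C (Tv); 30:U/C (Ti); 32:A/G (Ti); 33:U/C (Ti); 37:G/A (Ti).
Of the 11 differences, 10 transitions and 1 transversion over 37 sites: P = 10/37 = 0.270270, Q = 1/37 = 0.027027.
d = −0.5·ln(0.432433) − 0.25·ln(0.945946) = −0.5·(-0.838328) − 0.25·(-0.055570) = 0.4331.

0.4331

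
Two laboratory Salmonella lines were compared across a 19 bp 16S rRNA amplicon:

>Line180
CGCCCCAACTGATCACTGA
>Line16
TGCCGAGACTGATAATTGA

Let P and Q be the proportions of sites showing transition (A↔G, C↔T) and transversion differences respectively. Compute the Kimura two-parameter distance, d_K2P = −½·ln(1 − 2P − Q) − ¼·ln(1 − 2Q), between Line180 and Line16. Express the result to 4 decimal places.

The sequences differ at positions 1 (C/T, transition), 5 (C/G, transversion), 6 (C/A, transversion), 7 (A/G, transition), 14 (C/A, transversion), 16 (C/T, transition).
Of the 6 differences, 3 transitions and 3 transversions over 19 sites: P = 3/19 = 0.157895, Q = 3/19 = 0.157895.
d = −0.5·ln(0.526315) − 0.25·ln(0.684210) = −0.5·(-0.641855) − 0.25·(-0.379490) = 0.4158.

0.4158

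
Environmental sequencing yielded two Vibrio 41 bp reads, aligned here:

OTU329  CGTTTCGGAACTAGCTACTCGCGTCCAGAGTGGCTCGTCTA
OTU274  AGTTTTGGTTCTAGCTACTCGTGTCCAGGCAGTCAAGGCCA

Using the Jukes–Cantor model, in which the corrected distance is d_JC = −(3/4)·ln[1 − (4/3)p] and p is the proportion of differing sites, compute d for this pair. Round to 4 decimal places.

The sequences differ at positions 1 (C/A), 6 (C/T), 9 (A/T), 10 (A/T), 22 (C/T), 29 (A/G), 30 (G/C), 31 (T/A), 33 (G/T), 35 (T/A), 36 (C/A), 38 (T/G), 40 (T/C).
p = 13/41 = 0.317073.
d = −0.75 · ln(1 − (4/3)·0.317073) = −0.75 · ln(0.577236) = −0.75 · (-0.549504) = 0.4121.

0.4121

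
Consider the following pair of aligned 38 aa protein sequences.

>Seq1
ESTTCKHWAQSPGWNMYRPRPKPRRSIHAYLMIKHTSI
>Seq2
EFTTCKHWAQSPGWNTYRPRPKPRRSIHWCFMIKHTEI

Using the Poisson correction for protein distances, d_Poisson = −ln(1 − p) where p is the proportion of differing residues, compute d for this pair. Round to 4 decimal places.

0.1719

Differing sites — 2:S/F; 16:M/T; 29:A/W; 30:Y/C; 31:L/F; 37:S/E.
p = 6/38 = 0.157895.
d = −ln(1 − 0.157895) = −ln(0.842105) = 0.1719.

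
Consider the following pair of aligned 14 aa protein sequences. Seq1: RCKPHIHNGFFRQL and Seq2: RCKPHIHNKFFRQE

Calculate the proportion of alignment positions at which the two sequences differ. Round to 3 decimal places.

0.143

The sequences differ at positions 9 (G/K), 14 (L/E).
There are 2 differences over 14 sites, so p = 2/14 = 0.143.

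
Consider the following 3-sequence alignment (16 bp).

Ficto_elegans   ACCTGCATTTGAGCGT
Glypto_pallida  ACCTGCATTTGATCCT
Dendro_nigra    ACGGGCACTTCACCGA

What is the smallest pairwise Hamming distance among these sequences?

2

Pairwise Hamming distances:
  Ficto_elegans vs Glypto_pallida: 2
  Ficto_elegans vs Dendro_nigra: 6
  Glypto_pallida vs Dendro_nigra: 7
The smallest is 2, between Ficto_elegans and Glypto_pallida.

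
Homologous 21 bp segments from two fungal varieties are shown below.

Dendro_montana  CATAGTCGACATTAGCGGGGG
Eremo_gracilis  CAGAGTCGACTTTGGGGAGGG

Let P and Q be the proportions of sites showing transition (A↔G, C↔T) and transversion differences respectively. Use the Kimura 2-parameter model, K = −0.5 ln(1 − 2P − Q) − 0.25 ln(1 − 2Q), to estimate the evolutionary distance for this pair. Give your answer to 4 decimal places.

0.2869

The sequences differ at positions 3 (T/G, transversion), 11 (A/T, transversion), 14 (A/G, transition), 16 (C/G, transversion), 18 (G/A, transition).
Of the 5 differences, 2 transitions and 3 transversions over 21 sites: P = 2/21 = 0.095238, Q = 3/21 = 0.142857.
d = −0.5·ln(0.666667) − 0.25·ln(0.714286) = −0.5·(-0.405465) − 0.25·(-0.336472) = 0.2869.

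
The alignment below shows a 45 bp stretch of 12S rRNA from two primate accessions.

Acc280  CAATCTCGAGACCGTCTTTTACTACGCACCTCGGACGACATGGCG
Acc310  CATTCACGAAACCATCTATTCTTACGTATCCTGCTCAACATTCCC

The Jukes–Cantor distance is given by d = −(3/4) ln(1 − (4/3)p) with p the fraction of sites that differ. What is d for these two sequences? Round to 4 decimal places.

0.5254

Mismatches occur at site 3 (A→T), site 6 (T→A), site 10 (G→A), site 14 (G→A), site 18 (T→A), site 21 (A→C), site 22 (C→T), site 27 (C→T), site 29 (C→T), site 31 (T→C), site 32 (C→T), site 34 (G→C), site 35 (A→T), site 37 (G→A), site 42 (G→T), site 43 (G→C), site 45 (G→C).
p = 17/45 = 0.377778.
d = −0.75 · ln(1 − (4/3)·0.377778) = −0.75 · ln(0.496296) = −0.75 · (-0.700583) = 0.5254.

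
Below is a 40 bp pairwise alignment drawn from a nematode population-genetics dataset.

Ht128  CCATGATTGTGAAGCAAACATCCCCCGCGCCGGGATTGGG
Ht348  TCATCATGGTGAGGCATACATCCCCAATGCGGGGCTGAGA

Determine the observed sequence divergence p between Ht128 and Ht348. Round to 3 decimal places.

The sequences differ at positions 1 (C/T), 5 (G/C), 8 (T/G), 13 (A/G), 17 (A/T), 26 (C/A), 27 (G/A), 28 (C/T), 31 (C/G), 35 (A/C), 37 (T/G), 38 (G/A), 40 (G/A).
There are 13 differences over 40 sites, so p = 13/40 = 0.325.

0.325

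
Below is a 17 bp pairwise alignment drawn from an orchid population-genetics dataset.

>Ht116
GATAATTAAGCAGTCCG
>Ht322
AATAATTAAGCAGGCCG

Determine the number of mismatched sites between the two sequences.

2

The sequences differ at positions 1 (G/A), 14 (T/G).
That gives 2 mismatches out of 17 aligned sites, so the Hamming distance is 2.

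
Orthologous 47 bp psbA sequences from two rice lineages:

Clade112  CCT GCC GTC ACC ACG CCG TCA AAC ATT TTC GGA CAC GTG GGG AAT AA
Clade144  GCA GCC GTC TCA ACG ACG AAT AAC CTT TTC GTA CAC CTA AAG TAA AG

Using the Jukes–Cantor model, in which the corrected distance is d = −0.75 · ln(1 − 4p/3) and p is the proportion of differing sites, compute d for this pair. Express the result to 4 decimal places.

0.4937

The sequences differ at positions 1 (C/G), 3 (T/A), 10 (A/T), 12 (C/A), 16 (C/A), 19 (T/A), 20 (C/A), 21 (A/T), 25 (A/C), 32 (G/T), 37 (G/C), 39 (G/A), 40 (G/A), 41 (G/A), 43 (A/T), 45 (T/A), 47 (A/G).
p = 17/47 = 0.361702.
d = −0.75 · ln(1 − (4/3)·0.361702) = −0.75 · ln(0.517731) = −0.75 · (-0.658299) = 0.4937.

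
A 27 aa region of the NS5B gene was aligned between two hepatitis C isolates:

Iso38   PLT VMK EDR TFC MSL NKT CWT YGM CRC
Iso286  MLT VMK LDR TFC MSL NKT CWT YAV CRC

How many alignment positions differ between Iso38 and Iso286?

4

The sequences differ at positions 1 (P/M), 7 (E/L), 23 (G/A), 24 (M/V).
That gives 4 mismatches out of 27 aligned sites, so the Hamming distance is 4.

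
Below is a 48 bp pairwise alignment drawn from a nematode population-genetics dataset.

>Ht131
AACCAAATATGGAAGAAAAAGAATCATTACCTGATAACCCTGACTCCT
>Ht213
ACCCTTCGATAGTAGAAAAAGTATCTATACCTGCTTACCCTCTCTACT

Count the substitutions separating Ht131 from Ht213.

Mismatches occur at site 2 (A→C), site 5 (A→T), site 6 (A→T), site 7 (A→C), site 8 (T→G), site 11 (G→A), site 13 (A→T), site 22 (A→T), site 26 (A→T), site 27 (T→A), site 34 (A→C), site 36 (A→T), site 42 (G→C), site 43 (A→T), site 46 (C→A).
That gives 15 mismatches out of 48 aligned sites, so the Hamming distance is 15.

15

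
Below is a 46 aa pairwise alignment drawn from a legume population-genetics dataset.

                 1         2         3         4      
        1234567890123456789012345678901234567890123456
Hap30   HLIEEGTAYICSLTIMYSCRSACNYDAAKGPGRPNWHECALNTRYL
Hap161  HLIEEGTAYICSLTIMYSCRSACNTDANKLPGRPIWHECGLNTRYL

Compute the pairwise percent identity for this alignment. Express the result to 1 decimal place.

89.1%

Differing sites — 25:Y/T; 28:A/N; 30:G/L; 35:N/I; 40:A/G.
41 of the 46 sites match, so the percent identity is 41/46 × 100 = 89.1%.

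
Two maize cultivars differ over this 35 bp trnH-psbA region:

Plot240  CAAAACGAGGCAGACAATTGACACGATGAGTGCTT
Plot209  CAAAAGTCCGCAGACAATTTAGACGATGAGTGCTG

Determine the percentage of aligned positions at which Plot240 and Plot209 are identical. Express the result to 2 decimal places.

Differing sites — 6:C/G; 7:G/T; 8:A/C; 9:G/C; 20:G/T; 22:C/G; 35:T/G.
28 of the 35 sites match, so the percent identity is 28/35 × 100 = 80.00%.

80.00%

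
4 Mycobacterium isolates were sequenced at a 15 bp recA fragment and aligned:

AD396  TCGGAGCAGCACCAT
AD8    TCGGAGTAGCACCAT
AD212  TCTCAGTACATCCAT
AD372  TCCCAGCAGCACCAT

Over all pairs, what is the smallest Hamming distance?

1

Pairwise Hamming distances:
  AD396 vs AD8: 1
  AD396 vs AD212: 6
  AD396 vs AD372: 2
  AD8 vs AD212: 5
  AD8 vs AD372: 3
  AD212 vs AD372: 5
The smallest is 1, between AD396 and AD8.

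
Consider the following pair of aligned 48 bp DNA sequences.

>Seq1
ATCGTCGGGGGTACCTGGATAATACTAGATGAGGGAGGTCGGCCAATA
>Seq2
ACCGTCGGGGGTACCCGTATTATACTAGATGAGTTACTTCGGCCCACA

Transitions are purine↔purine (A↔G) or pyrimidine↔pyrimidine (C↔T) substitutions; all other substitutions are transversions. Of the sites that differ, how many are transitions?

Mismatches occur at site 2 (T↔C, transition), site 16 (T↔C, transition), site 18 (G↔T, transversion), site 21 (A↔T, transversion), site 34 (G↔T, transversion), site 35 (G↔T, transversion), site 37 (G↔C, transversion), site 38 (G↔T, transversion), site 45 (A↔C, transversion), site 47 (T↔C, transition).
Of the 10 differences, 3 transitions and 7 transversions, so the answer is 3.

3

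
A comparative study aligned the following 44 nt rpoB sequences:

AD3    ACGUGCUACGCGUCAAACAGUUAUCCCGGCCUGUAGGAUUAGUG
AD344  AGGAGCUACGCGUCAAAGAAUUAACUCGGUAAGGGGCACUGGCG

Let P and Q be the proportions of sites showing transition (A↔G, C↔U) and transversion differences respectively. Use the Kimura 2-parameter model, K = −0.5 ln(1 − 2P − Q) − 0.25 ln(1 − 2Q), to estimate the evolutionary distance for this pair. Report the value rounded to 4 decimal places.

Mismatches occur at site 2 (C→G, transversion), site 4 (U→A, transversion), site 18 (C→G, transversion), site 20 (G→A, transition), site 24 (U→A, transversion), site 26 (C→U, transition), site 30 (C→U, transition), site 31 (C→A, transversion), site 32 (U→A, transversion), site 34 (U→G, transversion), site 35 (A→G, transition), site 37 (G→C, transversion), site 39 (U→C, transition), site 41 (A→G, transition), site 43 (U→C, transition).
Of the 15 differences, 7 transitions and 8 transversions over 44 sites: P = 7/44 = 0.159091, Q = 8/44 = 0.181818.
d = −0.5·ln(0.500000) − 0.25·ln(0.636364) = −0.5·(-0.693147) − 0.25·(-0.451985) = 0.4596.

0.4596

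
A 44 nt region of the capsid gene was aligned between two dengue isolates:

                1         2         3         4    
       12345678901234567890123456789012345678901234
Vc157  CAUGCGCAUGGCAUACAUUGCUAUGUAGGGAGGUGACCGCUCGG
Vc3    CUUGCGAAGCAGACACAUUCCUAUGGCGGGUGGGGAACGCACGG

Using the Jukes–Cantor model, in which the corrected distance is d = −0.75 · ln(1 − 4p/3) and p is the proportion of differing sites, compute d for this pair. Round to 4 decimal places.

0.4141

Mismatches occur at site 2 (A/U), site 7 (C/A), site 9 (U/G), site 10 (G/C), site 11 (G/A), site 12 (C/G), site 14 (U/C), site 20 (G/C), site 26 (U/G), site 27 (A/C), site 31 (A/U), site 34 (U/G), site 37 (C/A), site 41 (U/A).
p = 14/44 = 0.318182.
d = −0.75 · ln(1 − (4/3)·0.318182) = −0.75 · ln(0.575757) = −0.75 · (-0.552070) = 0.4141.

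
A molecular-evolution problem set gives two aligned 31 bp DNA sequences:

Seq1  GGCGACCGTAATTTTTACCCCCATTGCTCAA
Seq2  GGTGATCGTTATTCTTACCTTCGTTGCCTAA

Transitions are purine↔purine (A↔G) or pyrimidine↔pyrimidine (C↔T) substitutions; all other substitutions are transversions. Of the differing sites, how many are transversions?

Differing sites — 3:C/T (Ti); 6:C/T (Ti); 10:A/T (Tv); 14:T/C (Ti); 20:C/T (Ti); 21:C/T (Ti); 23:A/G (Ti); 28:T/C (Ti); 29:C/T (Ti).
Of the 9 differences, 8 transitions and 1 transversion, so the answer is 1.

1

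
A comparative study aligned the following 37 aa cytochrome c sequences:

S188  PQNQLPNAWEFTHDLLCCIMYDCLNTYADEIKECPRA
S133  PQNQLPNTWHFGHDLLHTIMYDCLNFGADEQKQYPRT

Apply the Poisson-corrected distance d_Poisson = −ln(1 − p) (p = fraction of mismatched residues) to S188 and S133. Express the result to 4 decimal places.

0.3528

Mismatches occur at site 8 (A↔T), site 10 (E↔H), site 12 (T↔G), site 17 (C↔H), site 18 (C↔T), site 26 (T↔F), site 27 (Y↔G), site 31 (I↔Q), site 33 (E↔Q), site 34 (C↔Y), site 37 (A↔T).
p = 11/37 = 0.297297.
d = −ln(1 − 0.297297) = −ln(0.702703) = 0.3528.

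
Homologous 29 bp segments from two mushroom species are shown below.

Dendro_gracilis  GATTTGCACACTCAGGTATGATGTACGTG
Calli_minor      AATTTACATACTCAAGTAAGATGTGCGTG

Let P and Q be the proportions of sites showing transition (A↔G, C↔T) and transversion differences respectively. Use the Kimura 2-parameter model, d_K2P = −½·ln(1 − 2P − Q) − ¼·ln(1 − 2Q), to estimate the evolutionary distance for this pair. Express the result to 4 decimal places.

Differing sites — 1:G/A (Ti); 6:G/A (Ti); 9:C/T (Ti); 15:G/A (Ti); 19:T/A (Tv); 25:A/G (Ti).
Of the 6 differences, 5 transitions and 1 transversion over 29 sites: P = 5/29 = 0.172414, Q = 1/29 = 0.034483.
d = −0.5·ln(0.620689) − 0.25·ln(0.931034) = −0.5·(-0.476925) − 0.25·(-0.071459) = 0.2563.

0.2563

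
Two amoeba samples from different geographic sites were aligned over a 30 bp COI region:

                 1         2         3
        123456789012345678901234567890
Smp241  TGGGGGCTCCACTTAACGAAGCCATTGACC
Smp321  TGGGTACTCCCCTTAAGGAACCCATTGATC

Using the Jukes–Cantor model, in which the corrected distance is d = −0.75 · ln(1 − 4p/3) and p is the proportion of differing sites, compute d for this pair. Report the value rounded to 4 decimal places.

Differing sites — 5:G/T; 6:G/A; 11:A/C; 17:C/G; 21:G/C; 29:C/T.
p = 6/30 = 0.200000.
d = −0.75 · ln(1 − (4/3)·0.200000) = −0.75 · ln(0.733333) = −0.75 · (-0.310155) = 0.2326.

0.2326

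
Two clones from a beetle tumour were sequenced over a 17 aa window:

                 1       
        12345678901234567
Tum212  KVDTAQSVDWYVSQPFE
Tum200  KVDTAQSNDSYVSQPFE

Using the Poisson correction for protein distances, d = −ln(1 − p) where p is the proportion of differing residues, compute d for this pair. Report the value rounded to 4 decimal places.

0.1252

Mismatches occur at site 8 (V↔N), site 10 (W↔S).
p = 2/17 = 0.117647.
d = −ln(1 − 0.117647) = −ln(0.882353) = 0.1252.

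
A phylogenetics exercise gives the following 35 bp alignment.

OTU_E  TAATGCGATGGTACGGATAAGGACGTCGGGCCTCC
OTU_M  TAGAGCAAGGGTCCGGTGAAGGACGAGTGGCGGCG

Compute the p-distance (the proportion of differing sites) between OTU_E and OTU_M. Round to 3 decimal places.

0.371

Differing sites — 3:A/G; 4:T/A; 7:G/A; 9:T/G; 13:A/C; 17:A/T; 18:T/G; 26:T/A; 27:C/G; 28:G/T; 32:C/G; 33:T/G; 35:C/G.
There are 13 differences over 35 sites, so p = 13/35 = 0.371.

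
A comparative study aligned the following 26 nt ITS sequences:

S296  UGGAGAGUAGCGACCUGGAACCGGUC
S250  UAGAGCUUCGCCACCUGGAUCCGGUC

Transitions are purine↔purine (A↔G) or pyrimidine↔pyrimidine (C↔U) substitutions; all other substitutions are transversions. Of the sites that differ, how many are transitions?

The sequences differ at positions 2 (G/A, transition), 6 (A/C, transversion), 7 (G/U, transversion), 9 (A/C, transversion), 12 (G/C, transversion), 20 (A/U, transversion).
Of the 6 differences, 1 transition and 5 transversions, so the answer is 1.

1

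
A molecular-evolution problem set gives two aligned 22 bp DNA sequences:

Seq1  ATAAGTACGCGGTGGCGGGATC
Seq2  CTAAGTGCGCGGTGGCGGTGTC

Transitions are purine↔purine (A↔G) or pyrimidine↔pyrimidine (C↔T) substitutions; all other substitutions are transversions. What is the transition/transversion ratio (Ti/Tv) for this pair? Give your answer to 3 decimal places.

1.000

Differing sites — 1:A/C (Tv); 7:A/G (Ti); 19:G/T (Tv); 20:A/G (Ti).
Of the 4 differences, 2 transitions and 2 transversions, so Ti/Tv = 2/2 = 1.000.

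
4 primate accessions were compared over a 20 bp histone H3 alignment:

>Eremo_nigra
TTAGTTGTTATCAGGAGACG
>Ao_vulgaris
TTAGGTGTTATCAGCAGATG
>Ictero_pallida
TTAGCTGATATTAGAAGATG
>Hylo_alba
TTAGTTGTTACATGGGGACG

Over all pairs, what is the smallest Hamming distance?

Pairwise Hamming distances:
  Eremo_nigra vs Ao_vulgaris: 3
  Eremo_nigra vs Ictero_pallida: 5
  Eremo_nigra vs Hylo_alba: 4
  Ao_vulgaris vs Ictero_pallida: 4
  Ao_vulgaris vs Hylo_alba: 7
  Ictero_pallida vs Hylo_alba: 8
The smallest is 3, between Eremo_nigra and Ao_vulgaris.

3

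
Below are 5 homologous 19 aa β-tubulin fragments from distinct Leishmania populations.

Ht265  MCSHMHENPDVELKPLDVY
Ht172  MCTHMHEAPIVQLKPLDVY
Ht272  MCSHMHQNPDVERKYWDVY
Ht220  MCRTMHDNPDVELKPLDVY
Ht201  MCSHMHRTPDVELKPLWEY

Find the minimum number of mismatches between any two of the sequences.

Pairwise Hamming distances:
  Ht265 vs Ht172: 4
  Ht265 vs Ht272: 4
  Ht265 vs Ht220: 3
  Ht265 vs Ht201: 4
  Ht172 vs Ht272: 8
  Ht172 vs Ht220: 6
  Ht172 vs Ht201: 7
  Ht272 vs Ht220: 6
  Ht272 vs Ht201: 7
  Ht220 vs Ht201: 6
The smallest is 3, between Ht265 and Ht220.

3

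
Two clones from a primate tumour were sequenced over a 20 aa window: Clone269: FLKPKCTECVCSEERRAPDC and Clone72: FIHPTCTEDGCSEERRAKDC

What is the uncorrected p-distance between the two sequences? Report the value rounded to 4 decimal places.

0.3000

The sequences differ at positions 2 (L/I), 3 (K/H), 5 (K/T), 9 (C/D), 10 (V/G), 18 (P/K).
There are 6 differences over 20 sites, so p = 6/20 = 0.3000.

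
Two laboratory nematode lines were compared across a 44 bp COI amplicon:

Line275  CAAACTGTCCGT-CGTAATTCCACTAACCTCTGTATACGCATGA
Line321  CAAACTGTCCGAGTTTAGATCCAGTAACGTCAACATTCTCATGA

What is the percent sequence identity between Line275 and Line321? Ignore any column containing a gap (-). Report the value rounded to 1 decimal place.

Excluding the 1 gap column leaves 43 comparable sites.
The sequences differ at positions 12 (T/A), 14 (C/T), 15 (G/T), 18 (A/G), 19 (T/A), 24 (C/G), 29 (C/G), 32 (T/A), 33 (G/A), 34 (T/C), 37 (A/T), 39 (G/T).
31 of the 43 comparable sites match, so the percent identity is 31/43 × 100 = 72.1%.

72.1%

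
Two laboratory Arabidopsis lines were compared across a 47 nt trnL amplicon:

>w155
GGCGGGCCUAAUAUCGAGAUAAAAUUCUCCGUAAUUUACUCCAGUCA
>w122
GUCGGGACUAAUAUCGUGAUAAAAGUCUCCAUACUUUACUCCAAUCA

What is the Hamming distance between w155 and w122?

7

Mismatches occur at site 2 (G/U), site 7 (C/A), site 17 (A/U), site 25 (U/G), site 31 (G/A), site 34 (A/C), site 44 (G/A).
That gives 7 mismatches out of 47 aligned sites, so the Hamming distance is 7.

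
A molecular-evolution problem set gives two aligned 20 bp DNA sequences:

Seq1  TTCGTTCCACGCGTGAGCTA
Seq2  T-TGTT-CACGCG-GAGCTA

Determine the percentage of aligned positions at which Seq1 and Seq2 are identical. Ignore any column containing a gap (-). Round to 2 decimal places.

Excluding the 3 gap columns leaves 17 comparable sites.
A single mismatch occurs at site 3 (C↔T).
16 of the 17 comparable sites match, so the percent identity is 16/17 × 100 = 94.12%.

94.12%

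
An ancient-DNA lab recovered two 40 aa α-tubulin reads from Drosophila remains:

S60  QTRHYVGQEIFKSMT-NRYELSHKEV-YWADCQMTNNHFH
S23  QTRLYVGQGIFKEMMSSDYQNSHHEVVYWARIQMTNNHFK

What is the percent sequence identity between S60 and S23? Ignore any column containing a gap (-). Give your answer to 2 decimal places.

68.42%

Excluding the 2 gap columns leaves 38 comparable sites.
Differing sites — 4:H/L; 9:E/G; 13:S/E; 15:T/M; 17:N/S; 18:R/D; 20:E/Q; 21:L/N; 24:K/H; 31:D/R; 32:C/I; 40:H/K.
26 of the 38 comparable sites match, so the percent identity is 26/38 × 100 = 68.42%.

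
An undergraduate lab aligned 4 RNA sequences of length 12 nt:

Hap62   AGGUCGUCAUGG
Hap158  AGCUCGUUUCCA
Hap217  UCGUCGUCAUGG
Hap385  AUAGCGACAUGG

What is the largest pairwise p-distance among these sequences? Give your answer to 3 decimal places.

Pairwise Hamming distances:
  Hap62 vs Hap158: 6
  Hap62 vs Hap217: 2
  Hap62 vs Hap385: 4
  Hap158 vs Hap217: 8
  Hap158 vs Hap385: 9
  Hap217 vs Hap385: 5
The largest is 9 mismatches, between Hap158 and Hap385; p = 9/12 = 0.750.

0.750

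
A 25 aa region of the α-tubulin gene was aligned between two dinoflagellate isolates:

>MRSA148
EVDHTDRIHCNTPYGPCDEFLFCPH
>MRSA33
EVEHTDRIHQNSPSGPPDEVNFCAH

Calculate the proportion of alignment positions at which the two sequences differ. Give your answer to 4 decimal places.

Mismatches occur at site 3 (D↔E), site 10 (C↔Q), site 12 (T↔S), site 14 (Y↔S), site 17 (C↔P), site 20 (F↔V), site 21 (L↔N), site 24 (P↔A).
There are 8 differences over 25 sites, so p = 8/25 = 0.3200.

0.3200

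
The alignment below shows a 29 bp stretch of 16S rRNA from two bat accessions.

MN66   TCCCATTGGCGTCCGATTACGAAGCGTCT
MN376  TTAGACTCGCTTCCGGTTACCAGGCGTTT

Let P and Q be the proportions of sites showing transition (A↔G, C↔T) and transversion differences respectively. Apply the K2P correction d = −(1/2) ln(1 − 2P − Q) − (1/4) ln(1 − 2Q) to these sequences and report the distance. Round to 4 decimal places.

Mismatches occur at site 2 (C/T, transition), site 3 (C/A, transversion), site 4 (C/G, transversion), site 6 (T/C, transition), site 8 (G/C, transversion), site 11 (G/T, transversion), site 16 (A/G, transition), site 21 (G/C, transversion), site 23 (A/G, transition), site 28 (C/T, transition).
Of the 10 differences, 5 transitions and 5 transversions over 29 sites: P = 5/29 = 0.172414, Q = 5/29 = 0.172414.
d = −0.5·ln(0.482758) − 0.25·ln(0.655172) = −0.5·(-0.728240) − 0.25·(-0.422857) = 0.4698.

0.4698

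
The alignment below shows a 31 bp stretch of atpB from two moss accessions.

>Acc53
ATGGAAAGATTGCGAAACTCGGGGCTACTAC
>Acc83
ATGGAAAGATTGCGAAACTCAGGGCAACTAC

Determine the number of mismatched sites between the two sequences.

Differing sites — 21:G/A; 26:T/A.
That gives 2 mismatches out of 31 aligned sites, so the Hamming distance is 2.

2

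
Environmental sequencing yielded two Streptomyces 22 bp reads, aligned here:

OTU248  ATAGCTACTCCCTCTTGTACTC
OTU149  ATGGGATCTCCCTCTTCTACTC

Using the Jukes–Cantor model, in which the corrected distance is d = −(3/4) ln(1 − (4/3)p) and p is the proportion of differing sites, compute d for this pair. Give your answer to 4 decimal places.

The sequences differ at positions 3 (A/G), 5 (C/G), 6 (T/A), 7 (A/T), 17 (G/C).
p = 5/22 = 0.227273.
d = −0.75 · ln(1 − (4/3)·0.227273) = −0.75 · ln(0.696969) = −0.75 · (-0.361014) = 0.2708.

0.2708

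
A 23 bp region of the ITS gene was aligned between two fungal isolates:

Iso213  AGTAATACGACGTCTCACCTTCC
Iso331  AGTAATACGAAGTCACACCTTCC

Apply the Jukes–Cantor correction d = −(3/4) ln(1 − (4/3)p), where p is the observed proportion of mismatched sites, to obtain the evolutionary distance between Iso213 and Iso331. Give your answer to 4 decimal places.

0.0924

Mismatches occur at site 11 (C/A), site 15 (T/A).
p = 2/23 = 0.086957.
d = −0.75 · ln(1 − (4/3)·0.086957) = −0.75 · ln(0.884057) = −0.75 · (-0.123234) = 0.0924.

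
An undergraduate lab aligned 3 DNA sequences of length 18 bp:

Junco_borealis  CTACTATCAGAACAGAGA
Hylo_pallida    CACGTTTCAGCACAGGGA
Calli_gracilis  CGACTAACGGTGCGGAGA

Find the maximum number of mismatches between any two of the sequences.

Pairwise Hamming distances:
  Junco_borealis vs Hylo_pallida: 6
  Junco_borealis vs Calli_gracilis: 6
  Hylo_pallida vs Calli_gracilis: 10
The largest is 10, between Hylo_pallida and Calli_gracilis.

10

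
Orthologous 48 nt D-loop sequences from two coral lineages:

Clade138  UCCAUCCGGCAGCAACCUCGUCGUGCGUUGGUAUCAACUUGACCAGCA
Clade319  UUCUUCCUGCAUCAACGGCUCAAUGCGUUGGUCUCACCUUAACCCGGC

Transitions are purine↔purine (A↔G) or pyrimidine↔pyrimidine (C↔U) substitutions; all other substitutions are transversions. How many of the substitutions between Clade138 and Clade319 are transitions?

4

The sequences differ at positions 2 (C/U, transition), 4 (A/U, transversion), 8 (G/U, transversion), 12 (G/U, transversion), 17 (C/G, transversion), 18 (U/G, transversion), 20 (G/U, transversion), 21 (U/C, transition), 22 (C/A, transversion), 23 (G/A, transition), 33 (A/C, transversion), 37 (A/C, transversion), 41 (G/A, transition), 45 (A/C, transversion), 47 (C/G, transversion), 48 (A/C, transversion).
Of the 16 differences, 4 transitions and 12 transversions, so the answer is 4.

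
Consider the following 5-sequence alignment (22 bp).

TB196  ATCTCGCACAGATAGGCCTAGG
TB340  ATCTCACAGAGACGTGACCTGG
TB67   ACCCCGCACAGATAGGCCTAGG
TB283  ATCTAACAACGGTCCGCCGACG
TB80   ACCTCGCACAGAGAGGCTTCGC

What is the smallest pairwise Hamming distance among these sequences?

Pairwise Hamming distances:
  TB196 vs TB340: 8
  TB196 vs TB67: 2
  TB196 vs TB283: 9
  TB196 vs TB80: 5
  TB340 vs TB67: 10
  TB340 vs TB283: 11
  TB340 vs TB80: 11
  TB67 vs TB283: 11
  TB67 vs TB80: 5
  TB283 vs TB80: 14
The smallest is 2, between TB196 and TB67.

2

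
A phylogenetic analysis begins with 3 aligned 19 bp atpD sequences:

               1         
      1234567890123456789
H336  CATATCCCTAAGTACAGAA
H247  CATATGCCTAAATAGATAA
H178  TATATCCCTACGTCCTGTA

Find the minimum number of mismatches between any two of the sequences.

4

Pairwise Hamming distances:
  H336 vs H247: 4
  H336 vs H178: 5
  H247 vs H178: 9
The smallest is 4, between H336 and H247.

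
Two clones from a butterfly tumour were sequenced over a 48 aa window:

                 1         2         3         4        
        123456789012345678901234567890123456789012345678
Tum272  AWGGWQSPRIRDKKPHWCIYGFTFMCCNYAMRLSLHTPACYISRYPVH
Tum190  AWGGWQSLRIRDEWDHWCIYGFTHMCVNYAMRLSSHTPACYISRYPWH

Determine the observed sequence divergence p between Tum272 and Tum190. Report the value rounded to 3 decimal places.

Mismatches occur at site 8 (P/L), site 13 (K/E), site 14 (K/W), site 15 (P/D), site 24 (F/H), site 27 (C/V), site 35 (L/S), site 47 (V/W).
There are 8 differences over 48 sites, so p = 8/48 = 0.167.

0.167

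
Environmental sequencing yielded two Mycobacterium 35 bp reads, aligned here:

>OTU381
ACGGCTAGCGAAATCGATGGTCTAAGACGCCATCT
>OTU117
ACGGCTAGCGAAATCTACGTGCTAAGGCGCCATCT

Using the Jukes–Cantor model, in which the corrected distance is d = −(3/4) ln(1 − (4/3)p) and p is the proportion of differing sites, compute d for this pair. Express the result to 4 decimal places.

Differing sites — 16:G/T; 18:T/C; 20:G/T; 21:T/G; 27:A/G.
p = 5/35 = 0.142857.
d = −0.75 · ln(1 − (4/3)·0.142857) = −0.75 · ln(0.809524) = −0.75 · (-0.211309) = 0.1585.

0.1585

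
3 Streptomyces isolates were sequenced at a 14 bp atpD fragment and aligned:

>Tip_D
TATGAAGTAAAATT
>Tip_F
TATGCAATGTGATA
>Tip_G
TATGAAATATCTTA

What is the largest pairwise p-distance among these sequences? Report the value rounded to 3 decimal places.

0.429

Pairwise Hamming distances:
  Tip_D vs Tip_F: 6
  Tip_D vs Tip_G: 5
  Tip_F vs Tip_G: 4
The largest is 6 mismatches, between Tip_D and Tip_F; p = 6/14 = 0.429.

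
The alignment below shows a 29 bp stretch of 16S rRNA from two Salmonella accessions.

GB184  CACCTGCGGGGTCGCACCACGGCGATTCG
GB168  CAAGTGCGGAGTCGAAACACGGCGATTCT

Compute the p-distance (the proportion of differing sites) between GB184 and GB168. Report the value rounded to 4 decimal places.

0.2069

Differing sites — 3:C/A; 4:C/G; 10:G/A; 15:C/A; 17:C/A; 29:G/T.
There are 6 differences over 29 sites, so p = 6/29 = 0.2069.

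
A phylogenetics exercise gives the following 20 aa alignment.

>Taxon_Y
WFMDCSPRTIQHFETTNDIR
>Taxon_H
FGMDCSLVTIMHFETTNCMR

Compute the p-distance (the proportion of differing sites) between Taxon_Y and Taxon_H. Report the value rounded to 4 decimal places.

Mismatches occur at site 1 (W↔F), site 2 (F↔G), site 7 (P↔L), site 8 (R↔V), site 11 (Q↔M), site 18 (D↔C), site 19 (I↔M).
There are 7 differences over 20 sites, so p = 7/20 = 0.3500.

0.3500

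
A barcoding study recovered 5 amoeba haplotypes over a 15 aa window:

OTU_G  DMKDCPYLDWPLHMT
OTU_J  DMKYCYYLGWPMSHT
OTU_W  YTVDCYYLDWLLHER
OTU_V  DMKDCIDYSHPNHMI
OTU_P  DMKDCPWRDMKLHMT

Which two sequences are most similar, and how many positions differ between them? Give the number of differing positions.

4

Pairwise Hamming distances:
  OTU_G vs OTU_J: 6
  OTU_G vs OTU_W: 7
  OTU_G vs OTU_V: 7
  OTU_G vs OTU_P: 4
  OTU_J vs OTU_W: 10
  OTU_J vs OTU_V: 10
  OTU_J vs OTU_P: 10
  OTU_W vs OTU_V: 12
  OTU_W vs OTU_P: 10
  OTU_V vs OTU_P: 8
The smallest is 4, between OTU_G and OTU_P.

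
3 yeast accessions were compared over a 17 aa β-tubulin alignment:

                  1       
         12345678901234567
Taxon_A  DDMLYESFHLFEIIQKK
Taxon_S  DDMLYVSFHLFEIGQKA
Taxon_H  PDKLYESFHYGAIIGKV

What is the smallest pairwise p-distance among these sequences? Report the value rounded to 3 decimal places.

0.176

Pairwise Hamming distances:
  Taxon_A vs Taxon_S: 3
  Taxon_A vs Taxon_H: 7
  Taxon_S vs Taxon_H: 9
The smallest is 3 mismatches, between Taxon_A and Taxon_S; p = 3/17 = 0.176.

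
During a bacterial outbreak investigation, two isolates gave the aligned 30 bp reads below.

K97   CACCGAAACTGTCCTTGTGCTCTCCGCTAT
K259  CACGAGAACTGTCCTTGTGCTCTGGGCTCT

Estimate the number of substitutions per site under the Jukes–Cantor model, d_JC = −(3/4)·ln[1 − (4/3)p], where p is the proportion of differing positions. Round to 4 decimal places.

Mismatches occur at site 4 (C→G), site 5 (G→A), site 6 (A→G), site 24 (C→G), site 25 (C→G), site 29 (A→C).
p = 6/30 = 0.200000.
d = −0.75 · ln(1 − (4/3)·0.200000) = −0.75 · ln(0.733333) = −0.75 · (-0.310155) = 0.2326.

0.2326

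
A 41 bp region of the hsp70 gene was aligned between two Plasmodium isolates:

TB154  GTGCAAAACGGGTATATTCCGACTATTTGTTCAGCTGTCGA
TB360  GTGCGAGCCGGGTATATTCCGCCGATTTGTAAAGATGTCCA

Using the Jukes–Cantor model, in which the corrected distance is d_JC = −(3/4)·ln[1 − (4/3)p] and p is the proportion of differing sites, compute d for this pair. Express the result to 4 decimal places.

0.2597

Differing sites — 5:A/G; 7:A/G; 8:A/C; 22:A/C; 24:T/G; 31:T/A; 32:C/A; 35:C/A; 40:G/C.
p = 9/41 = 0.219512.
d = −0.75 · ln(1 − (4/3)·0.219512) = −0.75 · ln(0.707317) = −0.75 · (-0.346276) = 0.2597.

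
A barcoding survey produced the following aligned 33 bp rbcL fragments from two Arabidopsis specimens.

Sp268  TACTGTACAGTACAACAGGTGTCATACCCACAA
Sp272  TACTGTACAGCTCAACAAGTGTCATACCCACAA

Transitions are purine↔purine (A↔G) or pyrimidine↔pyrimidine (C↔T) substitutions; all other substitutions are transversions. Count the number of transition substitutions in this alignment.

2

Mismatches occur at site 11 (T/C, transition), site 12 (A/T, transversion), site 18 (G/A, transition).
Of the 3 differences, 2 transitions and 1 transversion, so the answer is 2.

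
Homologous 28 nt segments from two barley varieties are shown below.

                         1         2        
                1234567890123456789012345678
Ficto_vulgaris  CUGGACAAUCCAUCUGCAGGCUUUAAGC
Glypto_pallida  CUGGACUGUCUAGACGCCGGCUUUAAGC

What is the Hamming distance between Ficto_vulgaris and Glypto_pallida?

Mismatches occur at site 7 (A/U), site 8 (A/G), site 11 (C/U), site 13 (U/G), site 14 (C/A), site 15 (U/C), site 18 (A/C).
That gives 7 mismatches out of 28 aligned sites, so the Hamming distance is 7.

7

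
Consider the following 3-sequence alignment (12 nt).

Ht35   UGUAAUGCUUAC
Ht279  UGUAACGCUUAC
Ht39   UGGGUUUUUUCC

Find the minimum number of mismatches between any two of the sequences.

1

Pairwise Hamming distances:
  Ht35 vs Ht279: 1
  Ht35 vs Ht39: 6
  Ht279 vs Ht39: 7
The smallest is 1, between Ht35 and Ht279.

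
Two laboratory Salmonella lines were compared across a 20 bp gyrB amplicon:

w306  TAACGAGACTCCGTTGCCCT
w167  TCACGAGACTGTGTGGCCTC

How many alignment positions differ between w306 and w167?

Differing sites — 2:A/C; 11:C/G; 12:C/T; 15:T/G; 19:C/T; 20:T/C.
That gives 6 mismatches out of 20 aligned sites, so the Hamming distance is 6.

6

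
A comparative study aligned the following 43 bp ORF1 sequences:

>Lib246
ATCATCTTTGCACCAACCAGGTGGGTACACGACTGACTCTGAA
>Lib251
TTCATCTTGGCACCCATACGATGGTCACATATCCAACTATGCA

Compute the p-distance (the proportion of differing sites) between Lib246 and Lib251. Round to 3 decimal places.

0.372

Mismatches occur at site 1 (A/T), site 9 (T/G), site 15 (A/C), site 17 (C/T), site 18 (C/A), site 19 (A/C), site 21 (G/A), site 25 (G/T), site 26 (T/C), site 30 (C/T), site 31 (G/A), site 32 (A/T), site 34 (T/C), site 35 (G/A), site 39 (C/A), site 42 (A/C).
There are 16 differences over 43 sites, so p = 16/43 = 0.372.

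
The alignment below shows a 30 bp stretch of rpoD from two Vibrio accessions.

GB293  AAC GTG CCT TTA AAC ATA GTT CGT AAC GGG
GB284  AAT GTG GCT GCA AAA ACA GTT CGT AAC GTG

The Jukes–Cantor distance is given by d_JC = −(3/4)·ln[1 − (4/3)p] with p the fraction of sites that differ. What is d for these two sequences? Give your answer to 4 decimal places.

Mismatches occur at site 3 (C→T), site 7 (C→G), site 10 (T→G), site 11 (T→C), site 15 (C→A), site 17 (T→C), site 29 (G→T).
p = 7/30 = 0.233333.
d = −0.75 · ln(1 − (4/3)·0.233333) = −0.75 · ln(0.688889) = −0.75 · (-0.372675) = 0.2795.

0.2795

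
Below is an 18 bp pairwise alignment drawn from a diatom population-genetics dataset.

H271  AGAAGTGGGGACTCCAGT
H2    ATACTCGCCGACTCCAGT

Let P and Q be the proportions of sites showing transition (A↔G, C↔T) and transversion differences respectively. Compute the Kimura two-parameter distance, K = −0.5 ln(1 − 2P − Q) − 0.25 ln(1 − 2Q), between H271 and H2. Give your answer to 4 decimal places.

0.4490

Mismatches occur at site 2 (G/T, transversion), site 4 (A/C, transversion), site 5 (G/T, transversion), site 6 (T/C, transition), site 8 (G/C, transversion), site 9 (G/C, transversion).
Of the 6 differences, 1 transition and 5 transversions over 18 sites: P = 1/18 = 0.055556, Q = 5/18 = 0.277778.
d = −0.5·ln(0.611110) − 0.25·ln(0.444444) = −0.5·(-0.492478) − 0.25·(-0.810931) = 0.4490.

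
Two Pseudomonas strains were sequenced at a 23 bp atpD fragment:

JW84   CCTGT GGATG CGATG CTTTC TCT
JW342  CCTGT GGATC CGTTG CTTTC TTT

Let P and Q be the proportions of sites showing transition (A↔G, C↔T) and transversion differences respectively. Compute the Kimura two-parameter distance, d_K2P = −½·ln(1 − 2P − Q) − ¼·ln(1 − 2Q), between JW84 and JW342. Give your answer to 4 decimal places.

Differing sites — 10:G/C (Tv); 13:A/T (Tv); 22:C/T (Ti).
Of the 3 differences, 1 transition and 2 transversions over 23 sites: P = 1/23 = 0.043478, Q = 2/23 = 0.086957.
d = −0.5·ln(0.826087) − 0.25·ln(0.826086) = −0.5·(-0.191055) − 0.25·(-0.191056) = 0.1433.

0.1433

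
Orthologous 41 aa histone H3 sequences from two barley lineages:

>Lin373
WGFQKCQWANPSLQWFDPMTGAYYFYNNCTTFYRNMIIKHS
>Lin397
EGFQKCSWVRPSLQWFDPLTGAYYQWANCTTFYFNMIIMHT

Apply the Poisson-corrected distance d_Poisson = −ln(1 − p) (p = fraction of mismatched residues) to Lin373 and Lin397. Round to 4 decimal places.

0.3124

Differing sites — 1:W/E; 7:Q/S; 9:A/V; 10:N/R; 19:M/L; 25:F/Q; 26:Y/W; 27:N/A; 34:R/F; 39:K/M; 41:S/T.
p = 11/41 = 0.268293.
d = −ln(1 − 0.268293) = −ln(0.731707) = 0.3124.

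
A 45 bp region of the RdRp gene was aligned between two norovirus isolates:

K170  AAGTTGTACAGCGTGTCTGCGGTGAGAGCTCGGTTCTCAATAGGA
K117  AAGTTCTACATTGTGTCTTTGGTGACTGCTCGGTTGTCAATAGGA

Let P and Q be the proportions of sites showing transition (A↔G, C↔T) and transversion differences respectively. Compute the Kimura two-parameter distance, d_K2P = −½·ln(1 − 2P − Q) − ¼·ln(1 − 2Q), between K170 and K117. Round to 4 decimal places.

Differing sites — 6:G/C (Tv); 11:G/T (Tv); 12:C/T (Ti); 19:G/T (Tv); 20:C/T (Ti); 26:G/C (Tv); 27:A/T (Tv); 36:C/G (Tv).
Of the 8 differences, 2 transitions and 6 transversions over 45 sites: P = 2/45 = 0.044444, Q = 6/45 = 0.133333.
d = −0.5·ln(0.777779) − 0.25·ln(0.733334) = −0.5·(-0.251313) − 0.25·(-0.310154) = 0.2032.

0.2032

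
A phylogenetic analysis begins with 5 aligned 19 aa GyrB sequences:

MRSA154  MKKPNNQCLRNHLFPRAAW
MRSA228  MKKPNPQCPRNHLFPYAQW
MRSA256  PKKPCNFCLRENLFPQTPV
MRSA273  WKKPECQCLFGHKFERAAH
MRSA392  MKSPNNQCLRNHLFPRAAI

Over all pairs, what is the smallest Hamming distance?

2

Pairwise Hamming distances:
  MRSA154 vs MRSA228: 4
  MRSA154 vs MRSA256: 9
  MRSA154 vs MRSA273: 8
  MRSA154 vs MRSA392: 2
  MRSA228 vs MRSA256: 11
  MRSA228 vs MRSA273: 11
  MRSA228 vs MRSA392: 6
  MRSA256 vs MRSA273: 13
  MRSA256 vs MRSA392: 10
  MRSA273 vs MRSA392: 9
The smallest is 2, between MRSA154 and MRSA392.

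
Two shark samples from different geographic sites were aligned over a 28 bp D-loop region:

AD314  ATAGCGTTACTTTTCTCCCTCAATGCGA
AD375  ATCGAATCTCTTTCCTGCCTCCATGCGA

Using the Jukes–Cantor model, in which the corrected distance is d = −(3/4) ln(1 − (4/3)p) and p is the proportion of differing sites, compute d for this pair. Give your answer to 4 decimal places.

0.3597

The sequences differ at positions 3 (A/C), 5 (C/A), 6 (G/A), 8 (T/C), 9 (A/T), 14 (T/C), 17 (C/G), 22 (A/C).
p = 8/28 = 0.285714.
d = −0.75 · ln(1 − (4/3)·0.285714) = −0.75 · ln(0.619048) = −0.75 · (-0.479572) = 0.3597.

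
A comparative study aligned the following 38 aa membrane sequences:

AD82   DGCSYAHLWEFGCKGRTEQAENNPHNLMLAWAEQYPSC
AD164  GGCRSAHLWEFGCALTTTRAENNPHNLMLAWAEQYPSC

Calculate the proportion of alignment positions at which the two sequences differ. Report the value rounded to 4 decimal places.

0.2105

Differing sites — 1:D/G; 4:S/R; 5:Y/S; 14:K/A; 15:G/L; 16:R/T; 18:E/T; 19:Q/R.
There are 8 differences over 38 sites, so p = 8/38 = 0.2105.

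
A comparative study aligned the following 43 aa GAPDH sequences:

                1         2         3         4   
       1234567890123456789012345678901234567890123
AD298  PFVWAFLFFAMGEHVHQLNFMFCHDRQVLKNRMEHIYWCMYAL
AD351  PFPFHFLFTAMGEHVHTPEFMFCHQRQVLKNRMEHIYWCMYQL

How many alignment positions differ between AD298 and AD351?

9

The sequences differ at positions 3 (V/P), 4 (W/F), 5 (A/H), 9 (F/T), 17 (Q/T), 18 (L/P), 19 (N/E), 25 (D/Q), 42 (A/Q).
That gives 9 mismatches out of 43 aligned sites, so the Hamming distance is 9.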